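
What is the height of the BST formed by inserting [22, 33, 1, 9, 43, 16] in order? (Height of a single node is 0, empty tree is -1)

Insertion order: [22, 33, 1, 9, 43, 16]
Tree (level-order array): [22, 1, 33, None, 9, None, 43, None, 16]
Compute height bottom-up (empty subtree = -1):
  height(16) = 1 + max(-1, -1) = 0
  height(9) = 1 + max(-1, 0) = 1
  height(1) = 1 + max(-1, 1) = 2
  height(43) = 1 + max(-1, -1) = 0
  height(33) = 1 + max(-1, 0) = 1
  height(22) = 1 + max(2, 1) = 3
Height = 3


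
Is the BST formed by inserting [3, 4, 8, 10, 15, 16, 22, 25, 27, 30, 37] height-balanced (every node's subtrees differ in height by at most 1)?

Tree (level-order array): [3, None, 4, None, 8, None, 10, None, 15, None, 16, None, 22, None, 25, None, 27, None, 30, None, 37]
Definition: a tree is height-balanced if, at every node, |h(left) - h(right)| <= 1 (empty subtree has height -1).
Bottom-up per-node check:
  node 37: h_left=-1, h_right=-1, diff=0 [OK], height=0
  node 30: h_left=-1, h_right=0, diff=1 [OK], height=1
  node 27: h_left=-1, h_right=1, diff=2 [FAIL (|-1-1|=2 > 1)], height=2
  node 25: h_left=-1, h_right=2, diff=3 [FAIL (|-1-2|=3 > 1)], height=3
  node 22: h_left=-1, h_right=3, diff=4 [FAIL (|-1-3|=4 > 1)], height=4
  node 16: h_left=-1, h_right=4, diff=5 [FAIL (|-1-4|=5 > 1)], height=5
  node 15: h_left=-1, h_right=5, diff=6 [FAIL (|-1-5|=6 > 1)], height=6
  node 10: h_left=-1, h_right=6, diff=7 [FAIL (|-1-6|=7 > 1)], height=7
  node 8: h_left=-1, h_right=7, diff=8 [FAIL (|-1-7|=8 > 1)], height=8
  node 4: h_left=-1, h_right=8, diff=9 [FAIL (|-1-8|=9 > 1)], height=9
  node 3: h_left=-1, h_right=9, diff=10 [FAIL (|-1-9|=10 > 1)], height=10
Node 27 violates the condition: |-1 - 1| = 2 > 1.
Result: Not balanced


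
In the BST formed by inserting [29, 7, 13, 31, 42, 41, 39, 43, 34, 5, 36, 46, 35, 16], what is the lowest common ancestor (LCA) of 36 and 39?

Tree insertion order: [29, 7, 13, 31, 42, 41, 39, 43, 34, 5, 36, 46, 35, 16]
Tree (level-order array): [29, 7, 31, 5, 13, None, 42, None, None, None, 16, 41, 43, None, None, 39, None, None, 46, 34, None, None, None, None, 36, 35]
In a BST, the LCA of p=36, q=39 is the first node v on the
root-to-leaf path with p <= v <= q (go left if both < v, right if both > v).
Walk from root:
  at 29: both 36 and 39 > 29, go right
  at 31: both 36 and 39 > 31, go right
  at 42: both 36 and 39 < 42, go left
  at 41: both 36 and 39 < 41, go left
  at 39: 36 <= 39 <= 39, this is the LCA
LCA = 39


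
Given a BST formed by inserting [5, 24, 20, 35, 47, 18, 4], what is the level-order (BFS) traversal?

Tree insertion order: [5, 24, 20, 35, 47, 18, 4]
Tree (level-order array): [5, 4, 24, None, None, 20, 35, 18, None, None, 47]
BFS from the root, enqueuing left then right child of each popped node:
  queue [5] -> pop 5, enqueue [4, 24], visited so far: [5]
  queue [4, 24] -> pop 4, enqueue [none], visited so far: [5, 4]
  queue [24] -> pop 24, enqueue [20, 35], visited so far: [5, 4, 24]
  queue [20, 35] -> pop 20, enqueue [18], visited so far: [5, 4, 24, 20]
  queue [35, 18] -> pop 35, enqueue [47], visited so far: [5, 4, 24, 20, 35]
  queue [18, 47] -> pop 18, enqueue [none], visited so far: [5, 4, 24, 20, 35, 18]
  queue [47] -> pop 47, enqueue [none], visited so far: [5, 4, 24, 20, 35, 18, 47]
Result: [5, 4, 24, 20, 35, 18, 47]


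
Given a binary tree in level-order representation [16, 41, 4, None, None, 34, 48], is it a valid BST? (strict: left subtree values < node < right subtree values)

Level-order array: [16, 41, 4, None, None, 34, 48]
Validate using subtree bounds (lo, hi): at each node, require lo < value < hi,
then recurse left with hi=value and right with lo=value.
Preorder trace (stopping at first violation):
  at node 16 with bounds (-inf, +inf): OK
  at node 41 with bounds (-inf, 16): VIOLATION
Node 41 violates its bound: not (-inf < 41 < 16).
Result: Not a valid BST


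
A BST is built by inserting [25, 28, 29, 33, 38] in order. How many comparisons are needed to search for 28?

Search path for 28: 25 -> 28
Found: True
Comparisons: 2


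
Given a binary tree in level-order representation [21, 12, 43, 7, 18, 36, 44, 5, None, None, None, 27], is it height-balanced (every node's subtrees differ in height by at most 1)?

Tree (level-order array): [21, 12, 43, 7, 18, 36, 44, 5, None, None, None, 27]
Definition: a tree is height-balanced if, at every node, |h(left) - h(right)| <= 1 (empty subtree has height -1).
Bottom-up per-node check:
  node 5: h_left=-1, h_right=-1, diff=0 [OK], height=0
  node 7: h_left=0, h_right=-1, diff=1 [OK], height=1
  node 18: h_left=-1, h_right=-1, diff=0 [OK], height=0
  node 12: h_left=1, h_right=0, diff=1 [OK], height=2
  node 27: h_left=-1, h_right=-1, diff=0 [OK], height=0
  node 36: h_left=0, h_right=-1, diff=1 [OK], height=1
  node 44: h_left=-1, h_right=-1, diff=0 [OK], height=0
  node 43: h_left=1, h_right=0, diff=1 [OK], height=2
  node 21: h_left=2, h_right=2, diff=0 [OK], height=3
All nodes satisfy the balance condition.
Result: Balanced


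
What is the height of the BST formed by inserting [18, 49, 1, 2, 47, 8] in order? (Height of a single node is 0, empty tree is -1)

Insertion order: [18, 49, 1, 2, 47, 8]
Tree (level-order array): [18, 1, 49, None, 2, 47, None, None, 8]
Compute height bottom-up (empty subtree = -1):
  height(8) = 1 + max(-1, -1) = 0
  height(2) = 1 + max(-1, 0) = 1
  height(1) = 1 + max(-1, 1) = 2
  height(47) = 1 + max(-1, -1) = 0
  height(49) = 1 + max(0, -1) = 1
  height(18) = 1 + max(2, 1) = 3
Height = 3


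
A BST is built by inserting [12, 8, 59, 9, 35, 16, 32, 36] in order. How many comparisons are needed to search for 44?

Search path for 44: 12 -> 59 -> 35 -> 36
Found: False
Comparisons: 4


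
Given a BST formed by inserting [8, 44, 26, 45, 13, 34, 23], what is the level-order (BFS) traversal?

Tree insertion order: [8, 44, 26, 45, 13, 34, 23]
Tree (level-order array): [8, None, 44, 26, 45, 13, 34, None, None, None, 23]
BFS from the root, enqueuing left then right child of each popped node:
  queue [8] -> pop 8, enqueue [44], visited so far: [8]
  queue [44] -> pop 44, enqueue [26, 45], visited so far: [8, 44]
  queue [26, 45] -> pop 26, enqueue [13, 34], visited so far: [8, 44, 26]
  queue [45, 13, 34] -> pop 45, enqueue [none], visited so far: [8, 44, 26, 45]
  queue [13, 34] -> pop 13, enqueue [23], visited so far: [8, 44, 26, 45, 13]
  queue [34, 23] -> pop 34, enqueue [none], visited so far: [8, 44, 26, 45, 13, 34]
  queue [23] -> pop 23, enqueue [none], visited so far: [8, 44, 26, 45, 13, 34, 23]
Result: [8, 44, 26, 45, 13, 34, 23]


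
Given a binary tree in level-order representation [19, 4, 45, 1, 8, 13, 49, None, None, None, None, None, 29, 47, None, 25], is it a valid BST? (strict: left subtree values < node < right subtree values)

Level-order array: [19, 4, 45, 1, 8, 13, 49, None, None, None, None, None, 29, 47, None, 25]
Validate using subtree bounds (lo, hi): at each node, require lo < value < hi,
then recurse left with hi=value and right with lo=value.
Preorder trace (stopping at first violation):
  at node 19 with bounds (-inf, +inf): OK
  at node 4 with bounds (-inf, 19): OK
  at node 1 with bounds (-inf, 4): OK
  at node 8 with bounds (4, 19): OK
  at node 45 with bounds (19, +inf): OK
  at node 13 with bounds (19, 45): VIOLATION
Node 13 violates its bound: not (19 < 13 < 45).
Result: Not a valid BST


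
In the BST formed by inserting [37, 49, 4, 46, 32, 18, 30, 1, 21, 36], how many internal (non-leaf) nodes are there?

Tree built from: [37, 49, 4, 46, 32, 18, 30, 1, 21, 36]
Tree (level-order array): [37, 4, 49, 1, 32, 46, None, None, None, 18, 36, None, None, None, 30, None, None, 21]
Rule: An internal node has at least one child.
Per-node child counts:
  node 37: 2 child(ren)
  node 4: 2 child(ren)
  node 1: 0 child(ren)
  node 32: 2 child(ren)
  node 18: 1 child(ren)
  node 30: 1 child(ren)
  node 21: 0 child(ren)
  node 36: 0 child(ren)
  node 49: 1 child(ren)
  node 46: 0 child(ren)
Matching nodes: [37, 4, 32, 18, 30, 49]
Count of internal (non-leaf) nodes: 6


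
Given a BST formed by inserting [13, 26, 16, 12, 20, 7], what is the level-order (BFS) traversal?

Tree insertion order: [13, 26, 16, 12, 20, 7]
Tree (level-order array): [13, 12, 26, 7, None, 16, None, None, None, None, 20]
BFS from the root, enqueuing left then right child of each popped node:
  queue [13] -> pop 13, enqueue [12, 26], visited so far: [13]
  queue [12, 26] -> pop 12, enqueue [7], visited so far: [13, 12]
  queue [26, 7] -> pop 26, enqueue [16], visited so far: [13, 12, 26]
  queue [7, 16] -> pop 7, enqueue [none], visited so far: [13, 12, 26, 7]
  queue [16] -> pop 16, enqueue [20], visited so far: [13, 12, 26, 7, 16]
  queue [20] -> pop 20, enqueue [none], visited so far: [13, 12, 26, 7, 16, 20]
Result: [13, 12, 26, 7, 16, 20]


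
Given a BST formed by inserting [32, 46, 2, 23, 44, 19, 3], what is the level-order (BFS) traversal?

Tree insertion order: [32, 46, 2, 23, 44, 19, 3]
Tree (level-order array): [32, 2, 46, None, 23, 44, None, 19, None, None, None, 3]
BFS from the root, enqueuing left then right child of each popped node:
  queue [32] -> pop 32, enqueue [2, 46], visited so far: [32]
  queue [2, 46] -> pop 2, enqueue [23], visited so far: [32, 2]
  queue [46, 23] -> pop 46, enqueue [44], visited so far: [32, 2, 46]
  queue [23, 44] -> pop 23, enqueue [19], visited so far: [32, 2, 46, 23]
  queue [44, 19] -> pop 44, enqueue [none], visited so far: [32, 2, 46, 23, 44]
  queue [19] -> pop 19, enqueue [3], visited so far: [32, 2, 46, 23, 44, 19]
  queue [3] -> pop 3, enqueue [none], visited so far: [32, 2, 46, 23, 44, 19, 3]
Result: [32, 2, 46, 23, 44, 19, 3]


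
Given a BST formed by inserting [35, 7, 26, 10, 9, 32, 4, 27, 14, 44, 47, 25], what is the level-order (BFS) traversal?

Tree insertion order: [35, 7, 26, 10, 9, 32, 4, 27, 14, 44, 47, 25]
Tree (level-order array): [35, 7, 44, 4, 26, None, 47, None, None, 10, 32, None, None, 9, 14, 27, None, None, None, None, 25]
BFS from the root, enqueuing left then right child of each popped node:
  queue [35] -> pop 35, enqueue [7, 44], visited so far: [35]
  queue [7, 44] -> pop 7, enqueue [4, 26], visited so far: [35, 7]
  queue [44, 4, 26] -> pop 44, enqueue [47], visited so far: [35, 7, 44]
  queue [4, 26, 47] -> pop 4, enqueue [none], visited so far: [35, 7, 44, 4]
  queue [26, 47] -> pop 26, enqueue [10, 32], visited so far: [35, 7, 44, 4, 26]
  queue [47, 10, 32] -> pop 47, enqueue [none], visited so far: [35, 7, 44, 4, 26, 47]
  queue [10, 32] -> pop 10, enqueue [9, 14], visited so far: [35, 7, 44, 4, 26, 47, 10]
  queue [32, 9, 14] -> pop 32, enqueue [27], visited so far: [35, 7, 44, 4, 26, 47, 10, 32]
  queue [9, 14, 27] -> pop 9, enqueue [none], visited so far: [35, 7, 44, 4, 26, 47, 10, 32, 9]
  queue [14, 27] -> pop 14, enqueue [25], visited so far: [35, 7, 44, 4, 26, 47, 10, 32, 9, 14]
  queue [27, 25] -> pop 27, enqueue [none], visited so far: [35, 7, 44, 4, 26, 47, 10, 32, 9, 14, 27]
  queue [25] -> pop 25, enqueue [none], visited so far: [35, 7, 44, 4, 26, 47, 10, 32, 9, 14, 27, 25]
Result: [35, 7, 44, 4, 26, 47, 10, 32, 9, 14, 27, 25]


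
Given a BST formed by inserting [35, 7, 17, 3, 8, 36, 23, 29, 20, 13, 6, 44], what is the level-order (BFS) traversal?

Tree insertion order: [35, 7, 17, 3, 8, 36, 23, 29, 20, 13, 6, 44]
Tree (level-order array): [35, 7, 36, 3, 17, None, 44, None, 6, 8, 23, None, None, None, None, None, 13, 20, 29]
BFS from the root, enqueuing left then right child of each popped node:
  queue [35] -> pop 35, enqueue [7, 36], visited so far: [35]
  queue [7, 36] -> pop 7, enqueue [3, 17], visited so far: [35, 7]
  queue [36, 3, 17] -> pop 36, enqueue [44], visited so far: [35, 7, 36]
  queue [3, 17, 44] -> pop 3, enqueue [6], visited so far: [35, 7, 36, 3]
  queue [17, 44, 6] -> pop 17, enqueue [8, 23], visited so far: [35, 7, 36, 3, 17]
  queue [44, 6, 8, 23] -> pop 44, enqueue [none], visited so far: [35, 7, 36, 3, 17, 44]
  queue [6, 8, 23] -> pop 6, enqueue [none], visited so far: [35, 7, 36, 3, 17, 44, 6]
  queue [8, 23] -> pop 8, enqueue [13], visited so far: [35, 7, 36, 3, 17, 44, 6, 8]
  queue [23, 13] -> pop 23, enqueue [20, 29], visited so far: [35, 7, 36, 3, 17, 44, 6, 8, 23]
  queue [13, 20, 29] -> pop 13, enqueue [none], visited so far: [35, 7, 36, 3, 17, 44, 6, 8, 23, 13]
  queue [20, 29] -> pop 20, enqueue [none], visited so far: [35, 7, 36, 3, 17, 44, 6, 8, 23, 13, 20]
  queue [29] -> pop 29, enqueue [none], visited so far: [35, 7, 36, 3, 17, 44, 6, 8, 23, 13, 20, 29]
Result: [35, 7, 36, 3, 17, 44, 6, 8, 23, 13, 20, 29]


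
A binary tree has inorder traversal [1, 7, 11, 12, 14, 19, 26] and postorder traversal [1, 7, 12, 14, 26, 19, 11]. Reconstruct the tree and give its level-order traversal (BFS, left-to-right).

Inorder:   [1, 7, 11, 12, 14, 19, 26]
Postorder: [1, 7, 12, 14, 26, 19, 11]
Algorithm: postorder visits root last, so walk postorder right-to-left;
each value is the root of the current inorder slice — split it at that
value, recurse on the right subtree first, then the left.
Recursive splits:
  root=11; inorder splits into left=[1, 7], right=[12, 14, 19, 26]
  root=19; inorder splits into left=[12, 14], right=[26]
  root=26; inorder splits into left=[], right=[]
  root=14; inorder splits into left=[12], right=[]
  root=12; inorder splits into left=[], right=[]
  root=7; inorder splits into left=[1], right=[]
  root=1; inorder splits into left=[], right=[]
Reconstructed level-order: [11, 7, 19, 1, 14, 26, 12]


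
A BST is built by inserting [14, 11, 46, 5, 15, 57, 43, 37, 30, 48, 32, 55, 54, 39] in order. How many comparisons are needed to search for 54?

Search path for 54: 14 -> 46 -> 57 -> 48 -> 55 -> 54
Found: True
Comparisons: 6


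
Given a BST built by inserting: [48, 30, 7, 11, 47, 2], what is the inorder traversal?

Tree insertion order: [48, 30, 7, 11, 47, 2]
Tree (level-order array): [48, 30, None, 7, 47, 2, 11]
Inorder traversal: [2, 7, 11, 30, 47, 48]


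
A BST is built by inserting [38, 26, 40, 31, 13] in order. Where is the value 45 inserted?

Starting tree (level order): [38, 26, 40, 13, 31]
Insertion path: 38 -> 40
Result: insert 45 as right child of 40
Final tree (level order): [38, 26, 40, 13, 31, None, 45]


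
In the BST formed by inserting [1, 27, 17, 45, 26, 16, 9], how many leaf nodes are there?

Tree built from: [1, 27, 17, 45, 26, 16, 9]
Tree (level-order array): [1, None, 27, 17, 45, 16, 26, None, None, 9]
Rule: A leaf has 0 children.
Per-node child counts:
  node 1: 1 child(ren)
  node 27: 2 child(ren)
  node 17: 2 child(ren)
  node 16: 1 child(ren)
  node 9: 0 child(ren)
  node 26: 0 child(ren)
  node 45: 0 child(ren)
Matching nodes: [9, 26, 45]
Count of leaf nodes: 3


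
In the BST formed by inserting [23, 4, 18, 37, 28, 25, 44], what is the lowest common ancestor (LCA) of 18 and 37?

Tree insertion order: [23, 4, 18, 37, 28, 25, 44]
Tree (level-order array): [23, 4, 37, None, 18, 28, 44, None, None, 25]
In a BST, the LCA of p=18, q=37 is the first node v on the
root-to-leaf path with p <= v <= q (go left if both < v, right if both > v).
Walk from root:
  at 23: 18 <= 23 <= 37, this is the LCA
LCA = 23


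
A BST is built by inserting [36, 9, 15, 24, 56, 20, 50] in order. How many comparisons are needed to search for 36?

Search path for 36: 36
Found: True
Comparisons: 1


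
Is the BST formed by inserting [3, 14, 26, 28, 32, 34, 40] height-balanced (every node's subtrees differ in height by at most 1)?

Tree (level-order array): [3, None, 14, None, 26, None, 28, None, 32, None, 34, None, 40]
Definition: a tree is height-balanced if, at every node, |h(left) - h(right)| <= 1 (empty subtree has height -1).
Bottom-up per-node check:
  node 40: h_left=-1, h_right=-1, diff=0 [OK], height=0
  node 34: h_left=-1, h_right=0, diff=1 [OK], height=1
  node 32: h_left=-1, h_right=1, diff=2 [FAIL (|-1-1|=2 > 1)], height=2
  node 28: h_left=-1, h_right=2, diff=3 [FAIL (|-1-2|=3 > 1)], height=3
  node 26: h_left=-1, h_right=3, diff=4 [FAIL (|-1-3|=4 > 1)], height=4
  node 14: h_left=-1, h_right=4, diff=5 [FAIL (|-1-4|=5 > 1)], height=5
  node 3: h_left=-1, h_right=5, diff=6 [FAIL (|-1-5|=6 > 1)], height=6
Node 32 violates the condition: |-1 - 1| = 2 > 1.
Result: Not balanced


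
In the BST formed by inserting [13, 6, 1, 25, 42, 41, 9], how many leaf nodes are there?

Tree built from: [13, 6, 1, 25, 42, 41, 9]
Tree (level-order array): [13, 6, 25, 1, 9, None, 42, None, None, None, None, 41]
Rule: A leaf has 0 children.
Per-node child counts:
  node 13: 2 child(ren)
  node 6: 2 child(ren)
  node 1: 0 child(ren)
  node 9: 0 child(ren)
  node 25: 1 child(ren)
  node 42: 1 child(ren)
  node 41: 0 child(ren)
Matching nodes: [1, 9, 41]
Count of leaf nodes: 3


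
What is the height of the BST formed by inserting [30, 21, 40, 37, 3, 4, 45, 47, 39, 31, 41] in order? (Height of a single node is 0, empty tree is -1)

Insertion order: [30, 21, 40, 37, 3, 4, 45, 47, 39, 31, 41]
Tree (level-order array): [30, 21, 40, 3, None, 37, 45, None, 4, 31, 39, 41, 47]
Compute height bottom-up (empty subtree = -1):
  height(4) = 1 + max(-1, -1) = 0
  height(3) = 1 + max(-1, 0) = 1
  height(21) = 1 + max(1, -1) = 2
  height(31) = 1 + max(-1, -1) = 0
  height(39) = 1 + max(-1, -1) = 0
  height(37) = 1 + max(0, 0) = 1
  height(41) = 1 + max(-1, -1) = 0
  height(47) = 1 + max(-1, -1) = 0
  height(45) = 1 + max(0, 0) = 1
  height(40) = 1 + max(1, 1) = 2
  height(30) = 1 + max(2, 2) = 3
Height = 3


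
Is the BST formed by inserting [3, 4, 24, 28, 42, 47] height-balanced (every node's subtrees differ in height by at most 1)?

Tree (level-order array): [3, None, 4, None, 24, None, 28, None, 42, None, 47]
Definition: a tree is height-balanced if, at every node, |h(left) - h(right)| <= 1 (empty subtree has height -1).
Bottom-up per-node check:
  node 47: h_left=-1, h_right=-1, diff=0 [OK], height=0
  node 42: h_left=-1, h_right=0, diff=1 [OK], height=1
  node 28: h_left=-1, h_right=1, diff=2 [FAIL (|-1-1|=2 > 1)], height=2
  node 24: h_left=-1, h_right=2, diff=3 [FAIL (|-1-2|=3 > 1)], height=3
  node 4: h_left=-1, h_right=3, diff=4 [FAIL (|-1-3|=4 > 1)], height=4
  node 3: h_left=-1, h_right=4, diff=5 [FAIL (|-1-4|=5 > 1)], height=5
Node 28 violates the condition: |-1 - 1| = 2 > 1.
Result: Not balanced


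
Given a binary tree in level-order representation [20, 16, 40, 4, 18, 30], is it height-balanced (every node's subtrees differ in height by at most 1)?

Tree (level-order array): [20, 16, 40, 4, 18, 30]
Definition: a tree is height-balanced if, at every node, |h(left) - h(right)| <= 1 (empty subtree has height -1).
Bottom-up per-node check:
  node 4: h_left=-1, h_right=-1, diff=0 [OK], height=0
  node 18: h_left=-1, h_right=-1, diff=0 [OK], height=0
  node 16: h_left=0, h_right=0, diff=0 [OK], height=1
  node 30: h_left=-1, h_right=-1, diff=0 [OK], height=0
  node 40: h_left=0, h_right=-1, diff=1 [OK], height=1
  node 20: h_left=1, h_right=1, diff=0 [OK], height=2
All nodes satisfy the balance condition.
Result: Balanced


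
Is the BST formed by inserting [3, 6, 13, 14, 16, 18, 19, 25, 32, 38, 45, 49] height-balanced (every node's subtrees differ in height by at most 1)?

Tree (level-order array): [3, None, 6, None, 13, None, 14, None, 16, None, 18, None, 19, None, 25, None, 32, None, 38, None, 45, None, 49]
Definition: a tree is height-balanced if, at every node, |h(left) - h(right)| <= 1 (empty subtree has height -1).
Bottom-up per-node check:
  node 49: h_left=-1, h_right=-1, diff=0 [OK], height=0
  node 45: h_left=-1, h_right=0, diff=1 [OK], height=1
  node 38: h_left=-1, h_right=1, diff=2 [FAIL (|-1-1|=2 > 1)], height=2
  node 32: h_left=-1, h_right=2, diff=3 [FAIL (|-1-2|=3 > 1)], height=3
  node 25: h_left=-1, h_right=3, diff=4 [FAIL (|-1-3|=4 > 1)], height=4
  node 19: h_left=-1, h_right=4, diff=5 [FAIL (|-1-4|=5 > 1)], height=5
  node 18: h_left=-1, h_right=5, diff=6 [FAIL (|-1-5|=6 > 1)], height=6
  node 16: h_left=-1, h_right=6, diff=7 [FAIL (|-1-6|=7 > 1)], height=7
  node 14: h_left=-1, h_right=7, diff=8 [FAIL (|-1-7|=8 > 1)], height=8
  node 13: h_left=-1, h_right=8, diff=9 [FAIL (|-1-8|=9 > 1)], height=9
  node 6: h_left=-1, h_right=9, diff=10 [FAIL (|-1-9|=10 > 1)], height=10
  node 3: h_left=-1, h_right=10, diff=11 [FAIL (|-1-10|=11 > 1)], height=11
Node 38 violates the condition: |-1 - 1| = 2 > 1.
Result: Not balanced


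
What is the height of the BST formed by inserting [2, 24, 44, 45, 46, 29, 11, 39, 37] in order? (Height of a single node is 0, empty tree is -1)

Insertion order: [2, 24, 44, 45, 46, 29, 11, 39, 37]
Tree (level-order array): [2, None, 24, 11, 44, None, None, 29, 45, None, 39, None, 46, 37]
Compute height bottom-up (empty subtree = -1):
  height(11) = 1 + max(-1, -1) = 0
  height(37) = 1 + max(-1, -1) = 0
  height(39) = 1 + max(0, -1) = 1
  height(29) = 1 + max(-1, 1) = 2
  height(46) = 1 + max(-1, -1) = 0
  height(45) = 1 + max(-1, 0) = 1
  height(44) = 1 + max(2, 1) = 3
  height(24) = 1 + max(0, 3) = 4
  height(2) = 1 + max(-1, 4) = 5
Height = 5


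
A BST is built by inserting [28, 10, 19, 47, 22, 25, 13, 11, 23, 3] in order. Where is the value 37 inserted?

Starting tree (level order): [28, 10, 47, 3, 19, None, None, None, None, 13, 22, 11, None, None, 25, None, None, 23]
Insertion path: 28 -> 47
Result: insert 37 as left child of 47
Final tree (level order): [28, 10, 47, 3, 19, 37, None, None, None, 13, 22, None, None, 11, None, None, 25, None, None, 23]


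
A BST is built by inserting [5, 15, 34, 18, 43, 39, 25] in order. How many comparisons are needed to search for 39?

Search path for 39: 5 -> 15 -> 34 -> 43 -> 39
Found: True
Comparisons: 5


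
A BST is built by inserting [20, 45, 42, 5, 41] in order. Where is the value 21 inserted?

Starting tree (level order): [20, 5, 45, None, None, 42, None, 41]
Insertion path: 20 -> 45 -> 42 -> 41
Result: insert 21 as left child of 41
Final tree (level order): [20, 5, 45, None, None, 42, None, 41, None, 21]


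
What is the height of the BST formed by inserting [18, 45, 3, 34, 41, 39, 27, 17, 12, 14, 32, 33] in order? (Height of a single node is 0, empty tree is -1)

Insertion order: [18, 45, 3, 34, 41, 39, 27, 17, 12, 14, 32, 33]
Tree (level-order array): [18, 3, 45, None, 17, 34, None, 12, None, 27, 41, None, 14, None, 32, 39, None, None, None, None, 33]
Compute height bottom-up (empty subtree = -1):
  height(14) = 1 + max(-1, -1) = 0
  height(12) = 1 + max(-1, 0) = 1
  height(17) = 1 + max(1, -1) = 2
  height(3) = 1 + max(-1, 2) = 3
  height(33) = 1 + max(-1, -1) = 0
  height(32) = 1 + max(-1, 0) = 1
  height(27) = 1 + max(-1, 1) = 2
  height(39) = 1 + max(-1, -1) = 0
  height(41) = 1 + max(0, -1) = 1
  height(34) = 1 + max(2, 1) = 3
  height(45) = 1 + max(3, -1) = 4
  height(18) = 1 + max(3, 4) = 5
Height = 5


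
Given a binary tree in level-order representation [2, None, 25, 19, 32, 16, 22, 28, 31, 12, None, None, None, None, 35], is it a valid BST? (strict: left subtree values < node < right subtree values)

Level-order array: [2, None, 25, 19, 32, 16, 22, 28, 31, 12, None, None, None, None, 35]
Validate using subtree bounds (lo, hi): at each node, require lo < value < hi,
then recurse left with hi=value and right with lo=value.
Preorder trace (stopping at first violation):
  at node 2 with bounds (-inf, +inf): OK
  at node 25 with bounds (2, +inf): OK
  at node 19 with bounds (2, 25): OK
  at node 16 with bounds (2, 19): OK
  at node 12 with bounds (2, 16): OK
  at node 22 with bounds (19, 25): OK
  at node 32 with bounds (25, +inf): OK
  at node 28 with bounds (25, 32): OK
  at node 35 with bounds (28, 32): VIOLATION
Node 35 violates its bound: not (28 < 35 < 32).
Result: Not a valid BST


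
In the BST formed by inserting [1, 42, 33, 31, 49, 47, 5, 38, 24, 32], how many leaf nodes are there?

Tree built from: [1, 42, 33, 31, 49, 47, 5, 38, 24, 32]
Tree (level-order array): [1, None, 42, 33, 49, 31, 38, 47, None, 5, 32, None, None, None, None, None, 24]
Rule: A leaf has 0 children.
Per-node child counts:
  node 1: 1 child(ren)
  node 42: 2 child(ren)
  node 33: 2 child(ren)
  node 31: 2 child(ren)
  node 5: 1 child(ren)
  node 24: 0 child(ren)
  node 32: 0 child(ren)
  node 38: 0 child(ren)
  node 49: 1 child(ren)
  node 47: 0 child(ren)
Matching nodes: [24, 32, 38, 47]
Count of leaf nodes: 4


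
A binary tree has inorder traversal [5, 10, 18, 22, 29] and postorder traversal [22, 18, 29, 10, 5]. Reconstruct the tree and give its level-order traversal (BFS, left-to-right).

Inorder:   [5, 10, 18, 22, 29]
Postorder: [22, 18, 29, 10, 5]
Algorithm: postorder visits root last, so walk postorder right-to-left;
each value is the root of the current inorder slice — split it at that
value, recurse on the right subtree first, then the left.
Recursive splits:
  root=5; inorder splits into left=[], right=[10, 18, 22, 29]
  root=10; inorder splits into left=[], right=[18, 22, 29]
  root=29; inorder splits into left=[18, 22], right=[]
  root=18; inorder splits into left=[], right=[22]
  root=22; inorder splits into left=[], right=[]
Reconstructed level-order: [5, 10, 29, 18, 22]


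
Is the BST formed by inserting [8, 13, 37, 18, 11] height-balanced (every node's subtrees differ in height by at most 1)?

Tree (level-order array): [8, None, 13, 11, 37, None, None, 18]
Definition: a tree is height-balanced if, at every node, |h(left) - h(right)| <= 1 (empty subtree has height -1).
Bottom-up per-node check:
  node 11: h_left=-1, h_right=-1, diff=0 [OK], height=0
  node 18: h_left=-1, h_right=-1, diff=0 [OK], height=0
  node 37: h_left=0, h_right=-1, diff=1 [OK], height=1
  node 13: h_left=0, h_right=1, diff=1 [OK], height=2
  node 8: h_left=-1, h_right=2, diff=3 [FAIL (|-1-2|=3 > 1)], height=3
Node 8 violates the condition: |-1 - 2| = 3 > 1.
Result: Not balanced


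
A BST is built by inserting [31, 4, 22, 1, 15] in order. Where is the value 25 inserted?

Starting tree (level order): [31, 4, None, 1, 22, None, None, 15]
Insertion path: 31 -> 4 -> 22
Result: insert 25 as right child of 22
Final tree (level order): [31, 4, None, 1, 22, None, None, 15, 25]


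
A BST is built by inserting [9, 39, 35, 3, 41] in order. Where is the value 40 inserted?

Starting tree (level order): [9, 3, 39, None, None, 35, 41]
Insertion path: 9 -> 39 -> 41
Result: insert 40 as left child of 41
Final tree (level order): [9, 3, 39, None, None, 35, 41, None, None, 40]


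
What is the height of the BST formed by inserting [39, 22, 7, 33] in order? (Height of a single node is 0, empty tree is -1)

Insertion order: [39, 22, 7, 33]
Tree (level-order array): [39, 22, None, 7, 33]
Compute height bottom-up (empty subtree = -1):
  height(7) = 1 + max(-1, -1) = 0
  height(33) = 1 + max(-1, -1) = 0
  height(22) = 1 + max(0, 0) = 1
  height(39) = 1 + max(1, -1) = 2
Height = 2


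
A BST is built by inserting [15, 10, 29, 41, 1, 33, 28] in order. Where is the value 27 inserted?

Starting tree (level order): [15, 10, 29, 1, None, 28, 41, None, None, None, None, 33]
Insertion path: 15 -> 29 -> 28
Result: insert 27 as left child of 28
Final tree (level order): [15, 10, 29, 1, None, 28, 41, None, None, 27, None, 33]


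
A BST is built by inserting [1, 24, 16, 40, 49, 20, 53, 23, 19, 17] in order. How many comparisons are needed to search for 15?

Search path for 15: 1 -> 24 -> 16
Found: False
Comparisons: 3


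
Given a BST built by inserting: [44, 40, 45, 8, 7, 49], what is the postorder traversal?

Tree insertion order: [44, 40, 45, 8, 7, 49]
Tree (level-order array): [44, 40, 45, 8, None, None, 49, 7]
Postorder traversal: [7, 8, 40, 49, 45, 44]


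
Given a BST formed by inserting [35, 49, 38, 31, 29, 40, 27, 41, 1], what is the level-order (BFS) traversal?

Tree insertion order: [35, 49, 38, 31, 29, 40, 27, 41, 1]
Tree (level-order array): [35, 31, 49, 29, None, 38, None, 27, None, None, 40, 1, None, None, 41]
BFS from the root, enqueuing left then right child of each popped node:
  queue [35] -> pop 35, enqueue [31, 49], visited so far: [35]
  queue [31, 49] -> pop 31, enqueue [29], visited so far: [35, 31]
  queue [49, 29] -> pop 49, enqueue [38], visited so far: [35, 31, 49]
  queue [29, 38] -> pop 29, enqueue [27], visited so far: [35, 31, 49, 29]
  queue [38, 27] -> pop 38, enqueue [40], visited so far: [35, 31, 49, 29, 38]
  queue [27, 40] -> pop 27, enqueue [1], visited so far: [35, 31, 49, 29, 38, 27]
  queue [40, 1] -> pop 40, enqueue [41], visited so far: [35, 31, 49, 29, 38, 27, 40]
  queue [1, 41] -> pop 1, enqueue [none], visited so far: [35, 31, 49, 29, 38, 27, 40, 1]
  queue [41] -> pop 41, enqueue [none], visited so far: [35, 31, 49, 29, 38, 27, 40, 1, 41]
Result: [35, 31, 49, 29, 38, 27, 40, 1, 41]


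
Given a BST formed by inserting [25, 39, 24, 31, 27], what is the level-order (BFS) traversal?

Tree insertion order: [25, 39, 24, 31, 27]
Tree (level-order array): [25, 24, 39, None, None, 31, None, 27]
BFS from the root, enqueuing left then right child of each popped node:
  queue [25] -> pop 25, enqueue [24, 39], visited so far: [25]
  queue [24, 39] -> pop 24, enqueue [none], visited so far: [25, 24]
  queue [39] -> pop 39, enqueue [31], visited so far: [25, 24, 39]
  queue [31] -> pop 31, enqueue [27], visited so far: [25, 24, 39, 31]
  queue [27] -> pop 27, enqueue [none], visited so far: [25, 24, 39, 31, 27]
Result: [25, 24, 39, 31, 27]


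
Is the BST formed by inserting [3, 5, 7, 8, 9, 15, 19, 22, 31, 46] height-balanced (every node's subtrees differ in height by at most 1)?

Tree (level-order array): [3, None, 5, None, 7, None, 8, None, 9, None, 15, None, 19, None, 22, None, 31, None, 46]
Definition: a tree is height-balanced if, at every node, |h(left) - h(right)| <= 1 (empty subtree has height -1).
Bottom-up per-node check:
  node 46: h_left=-1, h_right=-1, diff=0 [OK], height=0
  node 31: h_left=-1, h_right=0, diff=1 [OK], height=1
  node 22: h_left=-1, h_right=1, diff=2 [FAIL (|-1-1|=2 > 1)], height=2
  node 19: h_left=-1, h_right=2, diff=3 [FAIL (|-1-2|=3 > 1)], height=3
  node 15: h_left=-1, h_right=3, diff=4 [FAIL (|-1-3|=4 > 1)], height=4
  node 9: h_left=-1, h_right=4, diff=5 [FAIL (|-1-4|=5 > 1)], height=5
  node 8: h_left=-1, h_right=5, diff=6 [FAIL (|-1-5|=6 > 1)], height=6
  node 7: h_left=-1, h_right=6, diff=7 [FAIL (|-1-6|=7 > 1)], height=7
  node 5: h_left=-1, h_right=7, diff=8 [FAIL (|-1-7|=8 > 1)], height=8
  node 3: h_left=-1, h_right=8, diff=9 [FAIL (|-1-8|=9 > 1)], height=9
Node 22 violates the condition: |-1 - 1| = 2 > 1.
Result: Not balanced


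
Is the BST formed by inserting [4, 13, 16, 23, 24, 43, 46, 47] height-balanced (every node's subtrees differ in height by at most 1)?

Tree (level-order array): [4, None, 13, None, 16, None, 23, None, 24, None, 43, None, 46, None, 47]
Definition: a tree is height-balanced if, at every node, |h(left) - h(right)| <= 1 (empty subtree has height -1).
Bottom-up per-node check:
  node 47: h_left=-1, h_right=-1, diff=0 [OK], height=0
  node 46: h_left=-1, h_right=0, diff=1 [OK], height=1
  node 43: h_left=-1, h_right=1, diff=2 [FAIL (|-1-1|=2 > 1)], height=2
  node 24: h_left=-1, h_right=2, diff=3 [FAIL (|-1-2|=3 > 1)], height=3
  node 23: h_left=-1, h_right=3, diff=4 [FAIL (|-1-3|=4 > 1)], height=4
  node 16: h_left=-1, h_right=4, diff=5 [FAIL (|-1-4|=5 > 1)], height=5
  node 13: h_left=-1, h_right=5, diff=6 [FAIL (|-1-5|=6 > 1)], height=6
  node 4: h_left=-1, h_right=6, diff=7 [FAIL (|-1-6|=7 > 1)], height=7
Node 43 violates the condition: |-1 - 1| = 2 > 1.
Result: Not balanced


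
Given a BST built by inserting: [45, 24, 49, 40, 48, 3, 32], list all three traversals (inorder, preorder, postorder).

Tree insertion order: [45, 24, 49, 40, 48, 3, 32]
Tree (level-order array): [45, 24, 49, 3, 40, 48, None, None, None, 32]
Inorder (L, root, R): [3, 24, 32, 40, 45, 48, 49]
Preorder (root, L, R): [45, 24, 3, 40, 32, 49, 48]
Postorder (L, R, root): [3, 32, 40, 24, 48, 49, 45]


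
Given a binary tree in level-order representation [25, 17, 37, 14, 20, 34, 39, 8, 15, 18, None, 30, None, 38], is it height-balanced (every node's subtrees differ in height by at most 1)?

Tree (level-order array): [25, 17, 37, 14, 20, 34, 39, 8, 15, 18, None, 30, None, 38]
Definition: a tree is height-balanced if, at every node, |h(left) - h(right)| <= 1 (empty subtree has height -1).
Bottom-up per-node check:
  node 8: h_left=-1, h_right=-1, diff=0 [OK], height=0
  node 15: h_left=-1, h_right=-1, diff=0 [OK], height=0
  node 14: h_left=0, h_right=0, diff=0 [OK], height=1
  node 18: h_left=-1, h_right=-1, diff=0 [OK], height=0
  node 20: h_left=0, h_right=-1, diff=1 [OK], height=1
  node 17: h_left=1, h_right=1, diff=0 [OK], height=2
  node 30: h_left=-1, h_right=-1, diff=0 [OK], height=0
  node 34: h_left=0, h_right=-1, diff=1 [OK], height=1
  node 38: h_left=-1, h_right=-1, diff=0 [OK], height=0
  node 39: h_left=0, h_right=-1, diff=1 [OK], height=1
  node 37: h_left=1, h_right=1, diff=0 [OK], height=2
  node 25: h_left=2, h_right=2, diff=0 [OK], height=3
All nodes satisfy the balance condition.
Result: Balanced


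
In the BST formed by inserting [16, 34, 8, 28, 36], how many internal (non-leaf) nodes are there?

Tree built from: [16, 34, 8, 28, 36]
Tree (level-order array): [16, 8, 34, None, None, 28, 36]
Rule: An internal node has at least one child.
Per-node child counts:
  node 16: 2 child(ren)
  node 8: 0 child(ren)
  node 34: 2 child(ren)
  node 28: 0 child(ren)
  node 36: 0 child(ren)
Matching nodes: [16, 34]
Count of internal (non-leaf) nodes: 2


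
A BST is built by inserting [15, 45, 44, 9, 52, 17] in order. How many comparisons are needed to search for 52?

Search path for 52: 15 -> 45 -> 52
Found: True
Comparisons: 3


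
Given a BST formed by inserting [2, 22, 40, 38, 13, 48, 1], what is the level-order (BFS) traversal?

Tree insertion order: [2, 22, 40, 38, 13, 48, 1]
Tree (level-order array): [2, 1, 22, None, None, 13, 40, None, None, 38, 48]
BFS from the root, enqueuing left then right child of each popped node:
  queue [2] -> pop 2, enqueue [1, 22], visited so far: [2]
  queue [1, 22] -> pop 1, enqueue [none], visited so far: [2, 1]
  queue [22] -> pop 22, enqueue [13, 40], visited so far: [2, 1, 22]
  queue [13, 40] -> pop 13, enqueue [none], visited so far: [2, 1, 22, 13]
  queue [40] -> pop 40, enqueue [38, 48], visited so far: [2, 1, 22, 13, 40]
  queue [38, 48] -> pop 38, enqueue [none], visited so far: [2, 1, 22, 13, 40, 38]
  queue [48] -> pop 48, enqueue [none], visited so far: [2, 1, 22, 13, 40, 38, 48]
Result: [2, 1, 22, 13, 40, 38, 48]


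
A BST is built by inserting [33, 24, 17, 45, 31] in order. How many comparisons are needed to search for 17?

Search path for 17: 33 -> 24 -> 17
Found: True
Comparisons: 3


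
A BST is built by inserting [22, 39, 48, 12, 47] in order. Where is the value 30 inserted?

Starting tree (level order): [22, 12, 39, None, None, None, 48, 47]
Insertion path: 22 -> 39
Result: insert 30 as left child of 39
Final tree (level order): [22, 12, 39, None, None, 30, 48, None, None, 47]


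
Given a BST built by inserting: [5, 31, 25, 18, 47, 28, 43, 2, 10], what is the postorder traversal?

Tree insertion order: [5, 31, 25, 18, 47, 28, 43, 2, 10]
Tree (level-order array): [5, 2, 31, None, None, 25, 47, 18, 28, 43, None, 10]
Postorder traversal: [2, 10, 18, 28, 25, 43, 47, 31, 5]


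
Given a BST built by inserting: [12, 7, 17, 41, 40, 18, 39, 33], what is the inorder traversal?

Tree insertion order: [12, 7, 17, 41, 40, 18, 39, 33]
Tree (level-order array): [12, 7, 17, None, None, None, 41, 40, None, 18, None, None, 39, 33]
Inorder traversal: [7, 12, 17, 18, 33, 39, 40, 41]


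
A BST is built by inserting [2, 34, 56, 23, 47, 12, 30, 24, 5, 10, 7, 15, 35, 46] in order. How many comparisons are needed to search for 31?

Search path for 31: 2 -> 34 -> 23 -> 30
Found: False
Comparisons: 4


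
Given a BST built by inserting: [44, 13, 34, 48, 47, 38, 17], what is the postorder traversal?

Tree insertion order: [44, 13, 34, 48, 47, 38, 17]
Tree (level-order array): [44, 13, 48, None, 34, 47, None, 17, 38]
Postorder traversal: [17, 38, 34, 13, 47, 48, 44]


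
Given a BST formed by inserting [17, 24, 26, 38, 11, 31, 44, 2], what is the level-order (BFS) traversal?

Tree insertion order: [17, 24, 26, 38, 11, 31, 44, 2]
Tree (level-order array): [17, 11, 24, 2, None, None, 26, None, None, None, 38, 31, 44]
BFS from the root, enqueuing left then right child of each popped node:
  queue [17] -> pop 17, enqueue [11, 24], visited so far: [17]
  queue [11, 24] -> pop 11, enqueue [2], visited so far: [17, 11]
  queue [24, 2] -> pop 24, enqueue [26], visited so far: [17, 11, 24]
  queue [2, 26] -> pop 2, enqueue [none], visited so far: [17, 11, 24, 2]
  queue [26] -> pop 26, enqueue [38], visited so far: [17, 11, 24, 2, 26]
  queue [38] -> pop 38, enqueue [31, 44], visited so far: [17, 11, 24, 2, 26, 38]
  queue [31, 44] -> pop 31, enqueue [none], visited so far: [17, 11, 24, 2, 26, 38, 31]
  queue [44] -> pop 44, enqueue [none], visited so far: [17, 11, 24, 2, 26, 38, 31, 44]
Result: [17, 11, 24, 2, 26, 38, 31, 44]


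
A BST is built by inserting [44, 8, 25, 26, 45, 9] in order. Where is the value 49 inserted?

Starting tree (level order): [44, 8, 45, None, 25, None, None, 9, 26]
Insertion path: 44 -> 45
Result: insert 49 as right child of 45
Final tree (level order): [44, 8, 45, None, 25, None, 49, 9, 26]


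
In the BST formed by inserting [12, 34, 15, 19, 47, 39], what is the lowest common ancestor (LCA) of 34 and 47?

Tree insertion order: [12, 34, 15, 19, 47, 39]
Tree (level-order array): [12, None, 34, 15, 47, None, 19, 39]
In a BST, the LCA of p=34, q=47 is the first node v on the
root-to-leaf path with p <= v <= q (go left if both < v, right if both > v).
Walk from root:
  at 12: both 34 and 47 > 12, go right
  at 34: 34 <= 34 <= 47, this is the LCA
LCA = 34


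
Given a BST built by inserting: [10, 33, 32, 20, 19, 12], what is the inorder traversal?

Tree insertion order: [10, 33, 32, 20, 19, 12]
Tree (level-order array): [10, None, 33, 32, None, 20, None, 19, None, 12]
Inorder traversal: [10, 12, 19, 20, 32, 33]


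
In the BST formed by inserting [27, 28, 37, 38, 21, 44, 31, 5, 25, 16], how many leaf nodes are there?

Tree built from: [27, 28, 37, 38, 21, 44, 31, 5, 25, 16]
Tree (level-order array): [27, 21, 28, 5, 25, None, 37, None, 16, None, None, 31, 38, None, None, None, None, None, 44]
Rule: A leaf has 0 children.
Per-node child counts:
  node 27: 2 child(ren)
  node 21: 2 child(ren)
  node 5: 1 child(ren)
  node 16: 0 child(ren)
  node 25: 0 child(ren)
  node 28: 1 child(ren)
  node 37: 2 child(ren)
  node 31: 0 child(ren)
  node 38: 1 child(ren)
  node 44: 0 child(ren)
Matching nodes: [16, 25, 31, 44]
Count of leaf nodes: 4


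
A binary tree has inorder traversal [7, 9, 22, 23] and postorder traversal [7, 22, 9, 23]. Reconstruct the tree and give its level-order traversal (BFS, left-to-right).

Inorder:   [7, 9, 22, 23]
Postorder: [7, 22, 9, 23]
Algorithm: postorder visits root last, so walk postorder right-to-left;
each value is the root of the current inorder slice — split it at that
value, recurse on the right subtree first, then the left.
Recursive splits:
  root=23; inorder splits into left=[7, 9, 22], right=[]
  root=9; inorder splits into left=[7], right=[22]
  root=22; inorder splits into left=[], right=[]
  root=7; inorder splits into left=[], right=[]
Reconstructed level-order: [23, 9, 7, 22]


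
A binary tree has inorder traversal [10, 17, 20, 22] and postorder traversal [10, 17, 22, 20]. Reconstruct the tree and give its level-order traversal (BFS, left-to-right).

Inorder:   [10, 17, 20, 22]
Postorder: [10, 17, 22, 20]
Algorithm: postorder visits root last, so walk postorder right-to-left;
each value is the root of the current inorder slice — split it at that
value, recurse on the right subtree first, then the left.
Recursive splits:
  root=20; inorder splits into left=[10, 17], right=[22]
  root=22; inorder splits into left=[], right=[]
  root=17; inorder splits into left=[10], right=[]
  root=10; inorder splits into left=[], right=[]
Reconstructed level-order: [20, 17, 22, 10]


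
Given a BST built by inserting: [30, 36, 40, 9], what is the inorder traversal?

Tree insertion order: [30, 36, 40, 9]
Tree (level-order array): [30, 9, 36, None, None, None, 40]
Inorder traversal: [9, 30, 36, 40]
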